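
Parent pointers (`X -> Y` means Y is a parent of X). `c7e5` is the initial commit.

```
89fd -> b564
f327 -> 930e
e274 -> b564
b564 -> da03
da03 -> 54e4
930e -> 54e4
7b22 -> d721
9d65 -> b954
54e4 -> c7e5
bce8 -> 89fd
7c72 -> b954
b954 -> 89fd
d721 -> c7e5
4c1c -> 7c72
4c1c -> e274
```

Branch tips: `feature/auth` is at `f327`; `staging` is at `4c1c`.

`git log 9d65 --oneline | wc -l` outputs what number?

7

Walking parent pointers from 9d65: reachable set = {54e4, 89fd, 9d65, b564, b954, c7e5, da03}.
That is 7 commits.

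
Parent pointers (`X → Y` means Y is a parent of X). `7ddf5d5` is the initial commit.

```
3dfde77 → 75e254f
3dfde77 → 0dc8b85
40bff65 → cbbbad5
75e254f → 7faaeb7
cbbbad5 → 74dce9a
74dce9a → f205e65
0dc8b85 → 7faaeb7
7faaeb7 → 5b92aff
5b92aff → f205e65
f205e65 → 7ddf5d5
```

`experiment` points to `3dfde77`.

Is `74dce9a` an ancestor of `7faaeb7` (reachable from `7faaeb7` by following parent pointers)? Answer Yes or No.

No

Ancestors of 7faaeb7: {5b92aff, 7ddf5d5, 7faaeb7, f205e65}.
74dce9a is not in that set, so it is not an ancestor of 7faaeb7.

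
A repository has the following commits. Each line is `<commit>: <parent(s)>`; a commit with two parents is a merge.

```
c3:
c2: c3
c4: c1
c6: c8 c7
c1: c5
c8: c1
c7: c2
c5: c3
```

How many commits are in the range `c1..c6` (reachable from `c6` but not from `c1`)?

Reachable from c6: {c1, c2, c3, c5, c6, c7, c8}.
Reachable from c1: {c1, c3, c5}.
In c6's history but not c1's: {c2, c6, c7, c8} — 4 commits.

4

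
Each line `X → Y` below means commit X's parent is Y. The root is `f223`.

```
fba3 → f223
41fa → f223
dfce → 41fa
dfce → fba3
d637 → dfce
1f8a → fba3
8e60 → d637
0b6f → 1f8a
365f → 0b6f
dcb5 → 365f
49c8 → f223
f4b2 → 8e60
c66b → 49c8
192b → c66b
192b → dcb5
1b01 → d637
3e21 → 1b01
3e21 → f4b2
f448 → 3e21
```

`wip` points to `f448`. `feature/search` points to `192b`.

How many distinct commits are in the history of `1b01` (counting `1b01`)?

Walking parent pointers from 1b01: reachable set = {1b01, 41fa, d637, dfce, f223, fba3}.
That is 6 commits.

6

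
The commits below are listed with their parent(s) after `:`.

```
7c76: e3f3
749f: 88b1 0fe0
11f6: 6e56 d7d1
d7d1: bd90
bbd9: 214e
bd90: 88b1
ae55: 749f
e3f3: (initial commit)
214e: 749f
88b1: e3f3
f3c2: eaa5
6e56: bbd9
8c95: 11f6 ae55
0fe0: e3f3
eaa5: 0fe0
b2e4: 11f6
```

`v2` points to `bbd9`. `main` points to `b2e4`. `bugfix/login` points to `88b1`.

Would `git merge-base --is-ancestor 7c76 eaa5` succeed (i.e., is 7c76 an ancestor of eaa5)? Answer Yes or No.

No

Ancestors of eaa5: {0fe0, e3f3, eaa5}.
7c76 is not in that set, so it is not an ancestor of eaa5.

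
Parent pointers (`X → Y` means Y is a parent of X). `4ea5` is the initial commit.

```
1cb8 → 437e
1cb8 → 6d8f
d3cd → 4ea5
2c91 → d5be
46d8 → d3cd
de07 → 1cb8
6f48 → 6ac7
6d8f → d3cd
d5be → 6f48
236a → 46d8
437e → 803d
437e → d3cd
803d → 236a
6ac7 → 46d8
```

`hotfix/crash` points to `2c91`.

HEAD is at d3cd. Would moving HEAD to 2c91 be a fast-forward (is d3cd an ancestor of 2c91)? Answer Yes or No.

Yes

A fast-forward from d3cd to 2c91 is possible iff d3cd is an ancestor of 2c91.
Ancestors of 2c91: {2c91, 46d8, 4ea5, 6ac7, 6f48, d3cd, d5be}.
d3cd is among them, so fast-forward is possible.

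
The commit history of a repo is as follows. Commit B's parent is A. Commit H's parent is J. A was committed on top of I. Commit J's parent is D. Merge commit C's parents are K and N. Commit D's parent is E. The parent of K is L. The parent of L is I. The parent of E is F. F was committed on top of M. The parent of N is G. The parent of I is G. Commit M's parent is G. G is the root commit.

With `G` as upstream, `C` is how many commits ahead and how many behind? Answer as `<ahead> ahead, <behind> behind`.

5 ahead, 0 behind

Reachable from C: {C, G, I, K, L, N}.
Reachable from G: {G}.
Only in C's history (ahead): {C, I, K, L, N} — 5.
Only in G's history (behind): {} — 0.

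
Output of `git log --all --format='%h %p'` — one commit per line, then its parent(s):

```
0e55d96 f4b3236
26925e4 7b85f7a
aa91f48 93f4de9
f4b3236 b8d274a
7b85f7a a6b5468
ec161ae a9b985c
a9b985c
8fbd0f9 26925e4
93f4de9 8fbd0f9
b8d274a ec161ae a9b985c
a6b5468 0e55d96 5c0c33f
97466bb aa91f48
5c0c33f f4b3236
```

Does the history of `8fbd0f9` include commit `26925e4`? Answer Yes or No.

Ancestors of 8fbd0f9 (commits reachable by following parents): {0e55d96, 26925e4, 5c0c33f, 7b85f7a, 8fbd0f9, a6b5468, a9b985c, b8d274a, ec161ae, f4b3236}.
26925e4 is in that set, so it is an ancestor of 8fbd0f9.

Yes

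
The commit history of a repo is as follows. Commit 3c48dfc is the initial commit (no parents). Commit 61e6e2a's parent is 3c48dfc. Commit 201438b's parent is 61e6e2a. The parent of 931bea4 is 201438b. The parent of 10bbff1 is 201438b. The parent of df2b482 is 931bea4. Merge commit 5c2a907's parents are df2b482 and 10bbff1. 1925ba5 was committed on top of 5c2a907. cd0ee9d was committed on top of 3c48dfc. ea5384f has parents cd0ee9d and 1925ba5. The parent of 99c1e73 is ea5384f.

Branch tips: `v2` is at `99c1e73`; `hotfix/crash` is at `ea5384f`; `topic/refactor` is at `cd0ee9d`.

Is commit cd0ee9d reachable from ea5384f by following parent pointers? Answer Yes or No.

Ancestors of ea5384f (commits reachable by following parents): {10bbff1, 1925ba5, 201438b, 3c48dfc, 5c2a907, 61e6e2a, 931bea4, cd0ee9d, df2b482, ea5384f}.
cd0ee9d is in that set, so it is an ancestor of ea5384f.

Yes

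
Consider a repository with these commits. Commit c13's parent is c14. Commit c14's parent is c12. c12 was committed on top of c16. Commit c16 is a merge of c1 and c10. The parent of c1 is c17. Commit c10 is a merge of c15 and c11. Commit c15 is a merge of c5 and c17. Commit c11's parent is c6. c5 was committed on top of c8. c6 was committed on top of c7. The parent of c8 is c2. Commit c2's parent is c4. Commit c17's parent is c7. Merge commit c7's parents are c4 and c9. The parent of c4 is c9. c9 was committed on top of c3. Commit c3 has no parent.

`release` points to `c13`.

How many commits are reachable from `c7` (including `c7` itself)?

4

Walking parent pointers from c7: reachable set = {c3, c4, c7, c9}.
That is 4 commits.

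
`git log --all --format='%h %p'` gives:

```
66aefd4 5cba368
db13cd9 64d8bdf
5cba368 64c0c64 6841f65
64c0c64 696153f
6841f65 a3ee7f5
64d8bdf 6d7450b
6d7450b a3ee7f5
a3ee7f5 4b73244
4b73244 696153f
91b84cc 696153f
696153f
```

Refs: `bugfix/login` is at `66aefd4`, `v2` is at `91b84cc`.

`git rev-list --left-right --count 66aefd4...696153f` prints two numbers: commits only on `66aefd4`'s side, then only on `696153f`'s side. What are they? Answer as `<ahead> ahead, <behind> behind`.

6 ahead, 0 behind

Reachable from 66aefd4: {4b73244, 5cba368, 64c0c64, 66aefd4, 6841f65, 696153f, a3ee7f5}.
Reachable from 696153f: {696153f}.
Only in 66aefd4's history (ahead): {4b73244, 5cba368, 64c0c64, 66aefd4, 6841f65, a3ee7f5} — 6.
Only in 696153f's history (behind): {} — 0.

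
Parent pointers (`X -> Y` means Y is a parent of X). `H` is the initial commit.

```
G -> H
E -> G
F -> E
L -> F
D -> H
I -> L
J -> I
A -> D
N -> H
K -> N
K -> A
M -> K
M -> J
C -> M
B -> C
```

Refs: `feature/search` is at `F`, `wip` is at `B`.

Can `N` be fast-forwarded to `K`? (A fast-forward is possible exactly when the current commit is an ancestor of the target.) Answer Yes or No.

Yes

A fast-forward from N to K is possible iff N is an ancestor of K.
Ancestors of K: {A, D, H, K, N}.
N is among them, so fast-forward is possible.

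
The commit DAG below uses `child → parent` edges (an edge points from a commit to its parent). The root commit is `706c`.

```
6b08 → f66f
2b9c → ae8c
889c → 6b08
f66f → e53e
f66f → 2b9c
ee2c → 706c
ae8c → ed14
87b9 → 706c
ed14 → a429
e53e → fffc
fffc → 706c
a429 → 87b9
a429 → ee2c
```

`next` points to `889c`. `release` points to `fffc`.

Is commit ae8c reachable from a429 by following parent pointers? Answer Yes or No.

Ancestors of a429: {706c, 87b9, a429, ee2c}.
ae8c is not in that set, so it is not an ancestor of a429.

No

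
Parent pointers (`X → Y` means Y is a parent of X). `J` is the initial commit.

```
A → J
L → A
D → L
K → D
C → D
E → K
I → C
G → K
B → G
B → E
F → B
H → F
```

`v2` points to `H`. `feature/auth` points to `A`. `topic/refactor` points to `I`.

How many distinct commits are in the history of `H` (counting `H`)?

10

Walking parent pointers from H: reachable set = {A, B, D, E, F, G, H, J, K, L}.
That is 10 commits.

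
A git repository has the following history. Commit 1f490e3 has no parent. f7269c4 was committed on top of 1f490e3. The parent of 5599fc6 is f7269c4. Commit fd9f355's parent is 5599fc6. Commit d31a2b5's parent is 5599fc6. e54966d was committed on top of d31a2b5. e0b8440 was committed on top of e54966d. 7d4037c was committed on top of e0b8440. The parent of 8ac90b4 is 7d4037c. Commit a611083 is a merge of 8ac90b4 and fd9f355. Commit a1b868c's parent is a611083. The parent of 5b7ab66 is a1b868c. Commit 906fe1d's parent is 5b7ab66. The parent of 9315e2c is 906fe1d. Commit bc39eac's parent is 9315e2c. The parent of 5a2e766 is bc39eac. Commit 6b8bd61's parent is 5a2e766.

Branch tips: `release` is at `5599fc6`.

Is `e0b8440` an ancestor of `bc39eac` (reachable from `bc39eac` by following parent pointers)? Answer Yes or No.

Yes

Ancestors of bc39eac (commits reachable by following parents): {1f490e3, 5599fc6, 5b7ab66, 7d4037c, 8ac90b4, 906fe1d, 9315e2c, a1b868c, a611083, bc39eac, d31a2b5, e0b8440, e54966d, f7269c4, fd9f355}.
e0b8440 is in that set, so it is an ancestor of bc39eac.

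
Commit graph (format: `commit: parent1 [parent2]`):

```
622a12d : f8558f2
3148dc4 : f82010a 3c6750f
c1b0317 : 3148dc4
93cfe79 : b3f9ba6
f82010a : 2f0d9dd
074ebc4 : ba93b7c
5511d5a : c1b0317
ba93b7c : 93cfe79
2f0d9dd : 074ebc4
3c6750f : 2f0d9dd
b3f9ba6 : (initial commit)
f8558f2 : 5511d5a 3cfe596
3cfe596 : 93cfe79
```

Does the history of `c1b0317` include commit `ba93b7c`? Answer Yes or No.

Yes

Ancestors of c1b0317 (commits reachable by following parents): {074ebc4, 2f0d9dd, 3148dc4, 3c6750f, 93cfe79, b3f9ba6, ba93b7c, c1b0317, f82010a}.
ba93b7c is in that set, so it is an ancestor of c1b0317.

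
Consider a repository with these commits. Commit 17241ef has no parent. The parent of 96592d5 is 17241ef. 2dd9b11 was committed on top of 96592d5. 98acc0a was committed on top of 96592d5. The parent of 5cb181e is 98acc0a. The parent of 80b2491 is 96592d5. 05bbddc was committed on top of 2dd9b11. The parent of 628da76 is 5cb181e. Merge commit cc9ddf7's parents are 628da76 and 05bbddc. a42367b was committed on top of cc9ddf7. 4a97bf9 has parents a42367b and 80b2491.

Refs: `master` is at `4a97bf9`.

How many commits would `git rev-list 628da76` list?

Walking parent pointers from 628da76: reachable set = {17241ef, 5cb181e, 628da76, 96592d5, 98acc0a}.
That is 5 commits.

5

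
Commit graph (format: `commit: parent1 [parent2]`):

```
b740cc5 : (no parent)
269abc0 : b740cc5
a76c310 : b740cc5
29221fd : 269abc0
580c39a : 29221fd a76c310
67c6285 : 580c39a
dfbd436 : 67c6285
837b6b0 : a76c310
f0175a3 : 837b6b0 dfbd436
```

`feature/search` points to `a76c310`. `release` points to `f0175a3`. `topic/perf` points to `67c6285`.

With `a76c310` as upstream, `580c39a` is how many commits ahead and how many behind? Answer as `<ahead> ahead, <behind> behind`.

3 ahead, 0 behind

Reachable from 580c39a: {269abc0, 29221fd, 580c39a, a76c310, b740cc5}.
Reachable from a76c310: {a76c310, b740cc5}.
Only in 580c39a's history (ahead): {269abc0, 29221fd, 580c39a} — 3.
Only in a76c310's history (behind): {} — 0.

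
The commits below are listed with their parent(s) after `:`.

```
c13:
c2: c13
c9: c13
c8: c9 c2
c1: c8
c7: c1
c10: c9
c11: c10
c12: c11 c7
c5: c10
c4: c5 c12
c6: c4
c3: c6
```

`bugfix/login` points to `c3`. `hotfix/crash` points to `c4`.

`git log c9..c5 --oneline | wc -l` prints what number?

Reachable from c5: {c10, c13, c5, c9}.
Reachable from c9: {c13, c9}.
In c5's history but not c9's: {c10, c5} — 2 commits.

2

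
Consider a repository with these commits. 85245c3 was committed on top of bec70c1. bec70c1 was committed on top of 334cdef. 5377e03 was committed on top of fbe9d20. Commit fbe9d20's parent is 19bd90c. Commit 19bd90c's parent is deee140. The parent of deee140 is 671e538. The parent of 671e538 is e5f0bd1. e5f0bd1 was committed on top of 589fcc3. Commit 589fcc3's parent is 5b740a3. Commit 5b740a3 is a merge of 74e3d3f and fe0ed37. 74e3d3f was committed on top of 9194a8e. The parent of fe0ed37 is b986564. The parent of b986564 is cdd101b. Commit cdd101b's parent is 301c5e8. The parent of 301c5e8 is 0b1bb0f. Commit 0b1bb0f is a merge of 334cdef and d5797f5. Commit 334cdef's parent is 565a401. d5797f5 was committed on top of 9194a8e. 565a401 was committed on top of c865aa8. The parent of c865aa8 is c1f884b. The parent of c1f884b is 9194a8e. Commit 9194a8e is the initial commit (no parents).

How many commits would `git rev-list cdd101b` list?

Walking parent pointers from cdd101b: reachable set = {0b1bb0f, 301c5e8, 334cdef, 565a401, 9194a8e, c1f884b, c865aa8, cdd101b, d5797f5}.
That is 9 commits.

9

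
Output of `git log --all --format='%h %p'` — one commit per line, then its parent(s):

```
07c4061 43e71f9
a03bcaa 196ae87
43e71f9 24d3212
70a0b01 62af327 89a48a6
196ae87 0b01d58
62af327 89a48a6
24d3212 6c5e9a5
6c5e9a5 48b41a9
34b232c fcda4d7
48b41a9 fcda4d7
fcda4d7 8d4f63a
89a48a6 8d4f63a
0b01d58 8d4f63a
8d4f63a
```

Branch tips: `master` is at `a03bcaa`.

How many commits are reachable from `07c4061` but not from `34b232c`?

5

Reachable from 07c4061: {07c4061, 24d3212, 43e71f9, 48b41a9, 6c5e9a5, 8d4f63a, fcda4d7}.
Reachable from 34b232c: {34b232c, 8d4f63a, fcda4d7}.
In 07c4061's history but not 34b232c's: {07c4061, 24d3212, 43e71f9, 48b41a9, 6c5e9a5} — 5 commits.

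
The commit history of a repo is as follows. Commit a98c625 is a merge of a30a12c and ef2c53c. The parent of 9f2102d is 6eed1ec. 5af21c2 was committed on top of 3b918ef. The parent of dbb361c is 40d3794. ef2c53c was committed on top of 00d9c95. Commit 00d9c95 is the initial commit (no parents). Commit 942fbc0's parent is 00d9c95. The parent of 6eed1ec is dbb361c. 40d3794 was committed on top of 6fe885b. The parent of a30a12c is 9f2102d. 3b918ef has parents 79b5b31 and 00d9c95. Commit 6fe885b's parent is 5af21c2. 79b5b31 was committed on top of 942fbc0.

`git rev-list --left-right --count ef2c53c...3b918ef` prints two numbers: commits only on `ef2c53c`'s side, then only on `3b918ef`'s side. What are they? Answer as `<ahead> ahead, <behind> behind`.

1 ahead, 3 behind

Reachable from ef2c53c: {00d9c95, ef2c53c}.
Reachable from 3b918ef: {00d9c95, 3b918ef, 79b5b31, 942fbc0}.
Only in ef2c53c's history (ahead): {ef2c53c} — 1.
Only in 3b918ef's history (behind): {3b918ef, 79b5b31, 942fbc0} — 3.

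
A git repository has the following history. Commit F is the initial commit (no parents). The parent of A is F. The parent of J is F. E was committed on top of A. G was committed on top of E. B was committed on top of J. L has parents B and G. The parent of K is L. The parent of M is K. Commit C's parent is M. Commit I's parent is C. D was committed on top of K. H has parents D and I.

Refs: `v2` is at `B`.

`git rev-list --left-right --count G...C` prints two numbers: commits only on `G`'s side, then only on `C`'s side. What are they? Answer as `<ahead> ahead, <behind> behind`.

Reachable from G: {A, E, F, G}.
Reachable from C: {A, B, C, E, F, G, J, K, L, M}.
Only in G's history (ahead): {} — 0.
Only in C's history (behind): {B, C, J, K, L, M} — 6.

0 ahead, 6 behind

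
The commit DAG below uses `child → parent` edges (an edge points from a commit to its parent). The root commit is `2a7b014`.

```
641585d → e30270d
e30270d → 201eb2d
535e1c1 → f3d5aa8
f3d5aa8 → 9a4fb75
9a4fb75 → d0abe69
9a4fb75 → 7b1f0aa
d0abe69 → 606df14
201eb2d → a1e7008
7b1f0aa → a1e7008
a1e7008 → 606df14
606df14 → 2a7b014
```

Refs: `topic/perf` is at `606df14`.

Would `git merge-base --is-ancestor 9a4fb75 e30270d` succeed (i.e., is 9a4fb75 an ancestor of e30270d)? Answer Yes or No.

Ancestors of e30270d: {201eb2d, 2a7b014, 606df14, a1e7008, e30270d}.
9a4fb75 is not in that set, so it is not an ancestor of e30270d.

No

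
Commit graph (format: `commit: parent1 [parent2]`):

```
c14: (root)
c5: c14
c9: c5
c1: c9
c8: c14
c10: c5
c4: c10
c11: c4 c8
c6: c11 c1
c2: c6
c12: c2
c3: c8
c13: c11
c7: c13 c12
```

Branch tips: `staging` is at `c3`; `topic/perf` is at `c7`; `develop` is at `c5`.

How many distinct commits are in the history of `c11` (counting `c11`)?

6

Walking parent pointers from c11: reachable set = {c10, c11, c14, c4, c5, c8}.
That is 6 commits.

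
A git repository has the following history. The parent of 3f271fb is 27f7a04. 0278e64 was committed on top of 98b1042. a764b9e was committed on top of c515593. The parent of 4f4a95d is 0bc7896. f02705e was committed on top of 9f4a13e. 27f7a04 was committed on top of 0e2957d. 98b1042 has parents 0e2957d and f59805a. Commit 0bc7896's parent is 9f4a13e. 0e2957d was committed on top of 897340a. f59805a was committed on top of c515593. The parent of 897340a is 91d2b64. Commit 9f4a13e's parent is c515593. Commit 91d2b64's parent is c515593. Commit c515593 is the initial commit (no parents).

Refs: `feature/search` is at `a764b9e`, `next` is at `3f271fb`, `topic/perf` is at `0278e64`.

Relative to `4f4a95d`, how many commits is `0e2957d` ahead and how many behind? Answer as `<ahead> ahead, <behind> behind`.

Reachable from 0e2957d: {0e2957d, 897340a, 91d2b64, c515593}.
Reachable from 4f4a95d: {0bc7896, 4f4a95d, 9f4a13e, c515593}.
Only in 0e2957d's history (ahead): {0e2957d, 897340a, 91d2b64} — 3.
Only in 4f4a95d's history (behind): {0bc7896, 4f4a95d, 9f4a13e} — 3.

3 ahead, 3 behind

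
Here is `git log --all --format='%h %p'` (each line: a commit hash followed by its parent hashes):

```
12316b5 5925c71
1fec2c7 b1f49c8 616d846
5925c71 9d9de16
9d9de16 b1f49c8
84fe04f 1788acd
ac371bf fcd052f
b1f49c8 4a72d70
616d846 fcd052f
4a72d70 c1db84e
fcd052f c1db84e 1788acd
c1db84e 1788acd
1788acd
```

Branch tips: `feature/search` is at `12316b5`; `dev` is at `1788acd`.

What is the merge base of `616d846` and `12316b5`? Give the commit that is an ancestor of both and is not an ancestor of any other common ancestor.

Ancestors of 616d846: {1788acd, 616d846, c1db84e, fcd052f}.
Ancestors of 12316b5: {12316b5, 1788acd, 4a72d70, 5925c71, 9d9de16, b1f49c8, c1db84e}.
Common ancestors: {1788acd, c1db84e}.
Among these, c1db84e is not an ancestor of any other common ancestor — it is the merge base.

c1db84e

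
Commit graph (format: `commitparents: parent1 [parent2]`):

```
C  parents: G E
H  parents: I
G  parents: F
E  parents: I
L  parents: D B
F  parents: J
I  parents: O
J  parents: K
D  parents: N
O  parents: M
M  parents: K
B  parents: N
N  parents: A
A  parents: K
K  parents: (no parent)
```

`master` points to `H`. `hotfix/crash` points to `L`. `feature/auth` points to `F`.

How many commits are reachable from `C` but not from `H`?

5

Reachable from C: {C, E, F, G, I, J, K, M, O}.
Reachable from H: {H, I, K, M, O}.
In C's history but not H's: {C, E, F, G, J} — 5 commits.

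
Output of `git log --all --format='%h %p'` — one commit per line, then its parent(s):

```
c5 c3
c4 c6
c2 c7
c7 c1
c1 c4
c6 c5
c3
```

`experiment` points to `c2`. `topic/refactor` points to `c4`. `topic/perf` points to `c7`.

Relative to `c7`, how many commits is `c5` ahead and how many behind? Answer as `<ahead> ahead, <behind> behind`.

Reachable from c5: {c3, c5}.
Reachable from c7: {c1, c3, c4, c5, c6, c7}.
Only in c5's history (ahead): {} — 0.
Only in c7's history (behind): {c1, c4, c6, c7} — 4.

0 ahead, 4 behind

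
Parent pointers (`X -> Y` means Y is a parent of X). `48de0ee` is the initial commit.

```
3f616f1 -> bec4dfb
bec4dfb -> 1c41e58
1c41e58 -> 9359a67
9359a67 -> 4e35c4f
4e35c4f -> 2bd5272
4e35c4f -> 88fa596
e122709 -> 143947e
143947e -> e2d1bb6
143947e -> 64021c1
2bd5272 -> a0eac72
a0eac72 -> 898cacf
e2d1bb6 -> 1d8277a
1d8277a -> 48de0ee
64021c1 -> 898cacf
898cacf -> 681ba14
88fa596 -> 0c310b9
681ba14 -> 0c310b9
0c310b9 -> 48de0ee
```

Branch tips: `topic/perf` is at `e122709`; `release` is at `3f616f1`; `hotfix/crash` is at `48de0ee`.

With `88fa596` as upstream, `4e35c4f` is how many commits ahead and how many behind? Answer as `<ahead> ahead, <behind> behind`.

5 ahead, 0 behind

Reachable from 4e35c4f: {0c310b9, 2bd5272, 48de0ee, 4e35c4f, 681ba14, 88fa596, 898cacf, a0eac72}.
Reachable from 88fa596: {0c310b9, 48de0ee, 88fa596}.
Only in 4e35c4f's history (ahead): {2bd5272, 4e35c4f, 681ba14, 898cacf, a0eac72} — 5.
Only in 88fa596's history (behind): {} — 0.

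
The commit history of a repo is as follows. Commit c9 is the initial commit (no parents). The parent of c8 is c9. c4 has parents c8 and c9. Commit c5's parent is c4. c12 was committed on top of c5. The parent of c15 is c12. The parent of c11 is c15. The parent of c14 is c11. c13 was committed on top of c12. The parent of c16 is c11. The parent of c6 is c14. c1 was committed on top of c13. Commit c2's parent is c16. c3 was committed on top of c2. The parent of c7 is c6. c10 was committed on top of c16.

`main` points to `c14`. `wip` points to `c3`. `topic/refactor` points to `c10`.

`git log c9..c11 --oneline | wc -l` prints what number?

6

Reachable from c11: {c11, c12, c15, c4, c5, c8, c9}.
Reachable from c9: {c9}.
In c11's history but not c9's: {c11, c12, c15, c4, c5, c8} — 6 commits.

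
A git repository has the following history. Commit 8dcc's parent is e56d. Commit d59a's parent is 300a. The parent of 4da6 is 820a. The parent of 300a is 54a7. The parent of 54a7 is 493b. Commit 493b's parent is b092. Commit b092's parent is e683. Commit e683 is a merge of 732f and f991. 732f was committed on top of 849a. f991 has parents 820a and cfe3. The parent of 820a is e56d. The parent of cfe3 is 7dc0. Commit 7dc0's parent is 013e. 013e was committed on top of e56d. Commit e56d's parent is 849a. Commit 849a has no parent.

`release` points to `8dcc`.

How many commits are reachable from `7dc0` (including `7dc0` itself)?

4

Walking parent pointers from 7dc0: reachable set = {013e, 7dc0, 849a, e56d}.
That is 4 commits.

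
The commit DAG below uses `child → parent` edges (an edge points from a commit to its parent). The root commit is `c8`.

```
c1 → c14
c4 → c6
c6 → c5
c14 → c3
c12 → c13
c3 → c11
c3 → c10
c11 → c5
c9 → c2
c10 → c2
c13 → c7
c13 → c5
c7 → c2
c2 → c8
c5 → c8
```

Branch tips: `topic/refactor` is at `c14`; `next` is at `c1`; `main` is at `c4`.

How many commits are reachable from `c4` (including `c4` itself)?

4

Walking parent pointers from c4: reachable set = {c4, c5, c6, c8}.
That is 4 commits.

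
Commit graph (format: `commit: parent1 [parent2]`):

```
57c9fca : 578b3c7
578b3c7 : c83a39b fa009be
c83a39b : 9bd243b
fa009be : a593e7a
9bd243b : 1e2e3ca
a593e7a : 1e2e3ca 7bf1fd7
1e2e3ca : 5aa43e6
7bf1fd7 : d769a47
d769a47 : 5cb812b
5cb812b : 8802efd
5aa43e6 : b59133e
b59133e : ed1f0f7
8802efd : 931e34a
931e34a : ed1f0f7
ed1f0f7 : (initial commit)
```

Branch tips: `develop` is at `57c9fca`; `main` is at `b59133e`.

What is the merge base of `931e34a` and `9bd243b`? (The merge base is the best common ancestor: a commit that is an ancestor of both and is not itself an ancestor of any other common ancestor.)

ed1f0f7

Ancestors of 931e34a: {931e34a, ed1f0f7}.
Ancestors of 9bd243b: {1e2e3ca, 5aa43e6, 9bd243b, b59133e, ed1f0f7}.
Common ancestors: {ed1f0f7}.
The only common ancestor is ed1f0f7, so it is the merge base.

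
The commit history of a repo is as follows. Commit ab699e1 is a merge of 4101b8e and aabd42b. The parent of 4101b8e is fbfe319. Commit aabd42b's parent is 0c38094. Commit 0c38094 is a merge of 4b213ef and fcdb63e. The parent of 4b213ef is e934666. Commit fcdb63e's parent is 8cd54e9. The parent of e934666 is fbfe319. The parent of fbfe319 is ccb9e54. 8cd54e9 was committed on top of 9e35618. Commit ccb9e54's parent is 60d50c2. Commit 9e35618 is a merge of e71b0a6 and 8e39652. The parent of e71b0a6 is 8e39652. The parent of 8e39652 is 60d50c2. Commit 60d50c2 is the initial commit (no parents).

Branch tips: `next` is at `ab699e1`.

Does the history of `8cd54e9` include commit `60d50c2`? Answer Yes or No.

Ancestors of 8cd54e9 (commits reachable by following parents): {60d50c2, 8cd54e9, 8e39652, 9e35618, e71b0a6}.
60d50c2 is in that set, so it is an ancestor of 8cd54e9.

Yes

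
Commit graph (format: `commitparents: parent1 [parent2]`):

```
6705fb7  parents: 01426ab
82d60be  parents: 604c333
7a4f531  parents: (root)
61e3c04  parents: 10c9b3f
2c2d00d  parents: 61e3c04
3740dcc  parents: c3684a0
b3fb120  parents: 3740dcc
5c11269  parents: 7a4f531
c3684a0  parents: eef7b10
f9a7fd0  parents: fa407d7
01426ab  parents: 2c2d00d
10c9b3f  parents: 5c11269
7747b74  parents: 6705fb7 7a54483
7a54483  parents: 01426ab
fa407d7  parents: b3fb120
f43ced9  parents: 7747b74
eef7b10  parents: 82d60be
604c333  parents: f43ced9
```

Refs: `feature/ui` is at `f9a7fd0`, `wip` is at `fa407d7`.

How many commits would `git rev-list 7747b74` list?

9

Walking parent pointers from 7747b74: reachable set = {01426ab, 10c9b3f, 2c2d00d, 5c11269, 61e3c04, 6705fb7, 7747b74, 7a4f531, 7a54483}.
That is 9 commits.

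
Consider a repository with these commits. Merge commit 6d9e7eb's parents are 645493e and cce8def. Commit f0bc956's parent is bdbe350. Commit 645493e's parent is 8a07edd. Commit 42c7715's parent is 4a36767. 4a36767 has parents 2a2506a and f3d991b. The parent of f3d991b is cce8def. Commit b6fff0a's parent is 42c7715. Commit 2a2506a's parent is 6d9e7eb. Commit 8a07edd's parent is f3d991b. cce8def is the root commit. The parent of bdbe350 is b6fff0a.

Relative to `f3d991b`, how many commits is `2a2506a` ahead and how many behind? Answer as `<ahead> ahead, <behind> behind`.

Reachable from 2a2506a: {2a2506a, 645493e, 6d9e7eb, 8a07edd, cce8def, f3d991b}.
Reachable from f3d991b: {cce8def, f3d991b}.
Only in 2a2506a's history (ahead): {2a2506a, 645493e, 6d9e7eb, 8a07edd} — 4.
Only in f3d991b's history (behind): {} — 0.

4 ahead, 0 behind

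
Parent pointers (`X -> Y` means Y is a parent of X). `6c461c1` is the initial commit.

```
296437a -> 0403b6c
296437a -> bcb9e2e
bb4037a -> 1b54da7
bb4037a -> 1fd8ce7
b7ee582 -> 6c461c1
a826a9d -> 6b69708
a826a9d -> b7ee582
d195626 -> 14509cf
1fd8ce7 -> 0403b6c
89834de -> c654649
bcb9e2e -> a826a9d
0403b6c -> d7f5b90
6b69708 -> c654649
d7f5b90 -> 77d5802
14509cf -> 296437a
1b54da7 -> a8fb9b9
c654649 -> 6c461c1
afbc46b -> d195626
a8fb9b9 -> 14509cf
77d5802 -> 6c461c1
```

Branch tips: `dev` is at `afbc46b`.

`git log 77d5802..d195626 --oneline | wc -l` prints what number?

10

Reachable from d195626: {0403b6c, 14509cf, 296437a, 6b69708, 6c461c1, 77d5802, a826a9d, b7ee582, bcb9e2e, c654649, d195626, d7f5b90}.
Reachable from 77d5802: {6c461c1, 77d5802}.
In d195626's history but not 77d5802's: {0403b6c, 14509cf, 296437a, 6b69708, a826a9d, b7ee582, bcb9e2e, c654649, d195626, d7f5b90} — 10 commits.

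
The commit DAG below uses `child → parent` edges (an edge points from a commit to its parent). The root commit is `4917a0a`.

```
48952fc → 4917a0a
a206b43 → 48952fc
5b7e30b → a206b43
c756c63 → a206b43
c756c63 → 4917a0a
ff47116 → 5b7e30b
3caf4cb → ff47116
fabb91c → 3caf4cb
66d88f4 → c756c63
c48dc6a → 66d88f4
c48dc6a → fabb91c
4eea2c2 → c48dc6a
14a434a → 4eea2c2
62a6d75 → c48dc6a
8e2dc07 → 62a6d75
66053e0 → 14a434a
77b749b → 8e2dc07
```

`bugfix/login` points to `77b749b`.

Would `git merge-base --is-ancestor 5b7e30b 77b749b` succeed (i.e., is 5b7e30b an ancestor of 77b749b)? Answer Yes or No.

Yes

Ancestors of 77b749b (commits reachable by following parents): {3caf4cb, 48952fc, 4917a0a, 5b7e30b, 62a6d75, 66d88f4, 77b749b, 8e2dc07, a206b43, c48dc6a, c756c63, fabb91c, ff47116}.
5b7e30b is in that set, so it is an ancestor of 77b749b.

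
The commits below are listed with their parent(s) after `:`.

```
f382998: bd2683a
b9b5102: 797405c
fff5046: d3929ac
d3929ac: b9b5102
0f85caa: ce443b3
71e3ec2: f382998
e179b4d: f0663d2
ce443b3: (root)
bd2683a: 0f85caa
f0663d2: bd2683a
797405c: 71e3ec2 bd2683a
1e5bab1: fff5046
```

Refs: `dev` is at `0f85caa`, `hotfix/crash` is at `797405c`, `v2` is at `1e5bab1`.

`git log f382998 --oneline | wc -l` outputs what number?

4

Walking parent pointers from f382998: reachable set = {0f85caa, bd2683a, ce443b3, f382998}.
That is 4 commits.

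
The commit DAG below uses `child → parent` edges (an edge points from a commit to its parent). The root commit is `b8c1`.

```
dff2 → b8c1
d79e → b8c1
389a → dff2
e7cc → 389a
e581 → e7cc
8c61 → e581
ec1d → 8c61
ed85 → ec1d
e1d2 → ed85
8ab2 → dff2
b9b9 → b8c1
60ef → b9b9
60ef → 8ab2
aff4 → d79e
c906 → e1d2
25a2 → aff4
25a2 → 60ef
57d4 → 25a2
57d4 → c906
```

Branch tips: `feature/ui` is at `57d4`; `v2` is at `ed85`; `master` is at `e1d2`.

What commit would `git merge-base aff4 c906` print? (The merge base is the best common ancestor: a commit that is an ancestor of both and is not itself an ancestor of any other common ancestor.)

Ancestors of aff4: {aff4, b8c1, d79e}.
Ancestors of c906: {389a, 8c61, b8c1, c906, dff2, e1d2, e581, e7cc, ec1d, ed85}.
Common ancestors: {b8c1}.
The only common ancestor is b8c1, so it is the merge base.

b8c1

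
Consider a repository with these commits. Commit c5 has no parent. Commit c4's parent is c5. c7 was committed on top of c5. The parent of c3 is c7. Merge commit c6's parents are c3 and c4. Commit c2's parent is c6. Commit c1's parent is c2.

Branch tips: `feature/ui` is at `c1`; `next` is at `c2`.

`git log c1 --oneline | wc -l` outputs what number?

Walking parent pointers from c1: reachable set = {c1, c2, c3, c4, c5, c6, c7}.
That is 7 commits.

7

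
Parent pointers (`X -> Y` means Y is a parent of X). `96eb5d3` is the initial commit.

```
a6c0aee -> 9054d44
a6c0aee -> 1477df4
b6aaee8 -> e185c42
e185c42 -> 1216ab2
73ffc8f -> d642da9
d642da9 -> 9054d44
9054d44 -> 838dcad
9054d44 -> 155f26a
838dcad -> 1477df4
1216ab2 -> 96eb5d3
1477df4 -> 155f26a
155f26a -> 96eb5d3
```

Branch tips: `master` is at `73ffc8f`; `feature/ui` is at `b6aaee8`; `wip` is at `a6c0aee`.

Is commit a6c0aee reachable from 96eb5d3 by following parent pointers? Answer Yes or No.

Ancestors of 96eb5d3: {96eb5d3}.
a6c0aee is not in that set, so it is not an ancestor of 96eb5d3.

No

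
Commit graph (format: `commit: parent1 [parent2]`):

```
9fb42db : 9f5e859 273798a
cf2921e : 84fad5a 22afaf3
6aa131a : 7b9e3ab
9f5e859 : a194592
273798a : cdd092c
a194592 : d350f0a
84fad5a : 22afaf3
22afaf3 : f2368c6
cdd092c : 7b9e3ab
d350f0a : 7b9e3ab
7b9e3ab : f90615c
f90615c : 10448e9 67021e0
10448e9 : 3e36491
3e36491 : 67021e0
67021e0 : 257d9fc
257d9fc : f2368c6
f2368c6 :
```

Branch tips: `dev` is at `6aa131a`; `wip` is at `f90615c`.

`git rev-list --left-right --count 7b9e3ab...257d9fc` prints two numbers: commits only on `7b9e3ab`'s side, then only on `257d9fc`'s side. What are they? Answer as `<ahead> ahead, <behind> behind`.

5 ahead, 0 behind

Reachable from 7b9e3ab: {10448e9, 257d9fc, 3e36491, 67021e0, 7b9e3ab, f2368c6, f90615c}.
Reachable from 257d9fc: {257d9fc, f2368c6}.
Only in 7b9e3ab's history (ahead): {10448e9, 3e36491, 67021e0, 7b9e3ab, f90615c} — 5.
Only in 257d9fc's history (behind): {} — 0.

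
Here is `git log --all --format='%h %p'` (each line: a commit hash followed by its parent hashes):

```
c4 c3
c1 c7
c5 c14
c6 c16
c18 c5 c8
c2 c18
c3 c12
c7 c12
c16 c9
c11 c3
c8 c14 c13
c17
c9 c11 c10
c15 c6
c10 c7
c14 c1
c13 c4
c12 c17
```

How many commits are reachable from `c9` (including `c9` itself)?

Walking parent pointers from c9: reachable set = {c10, c11, c12, c17, c3, c7, c9}.
That is 7 commits.

7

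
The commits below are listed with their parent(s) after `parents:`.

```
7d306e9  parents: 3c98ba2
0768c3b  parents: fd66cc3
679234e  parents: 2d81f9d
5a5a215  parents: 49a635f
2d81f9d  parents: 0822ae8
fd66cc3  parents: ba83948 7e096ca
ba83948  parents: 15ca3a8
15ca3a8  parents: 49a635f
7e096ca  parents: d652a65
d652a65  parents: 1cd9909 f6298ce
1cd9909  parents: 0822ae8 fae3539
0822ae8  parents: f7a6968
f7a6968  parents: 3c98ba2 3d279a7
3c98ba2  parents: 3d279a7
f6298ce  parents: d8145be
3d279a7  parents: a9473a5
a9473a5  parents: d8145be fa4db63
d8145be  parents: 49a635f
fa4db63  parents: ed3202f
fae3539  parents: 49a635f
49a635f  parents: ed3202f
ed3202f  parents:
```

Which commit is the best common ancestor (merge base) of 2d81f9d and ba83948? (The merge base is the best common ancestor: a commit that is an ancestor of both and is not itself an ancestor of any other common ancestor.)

49a635f

Ancestors of 2d81f9d: {0822ae8, 2d81f9d, 3c98ba2, 3d279a7, 49a635f, a9473a5, d8145be, ed3202f, f7a6968, fa4db63}.
Ancestors of ba83948: {15ca3a8, 49a635f, ba83948, ed3202f}.
Common ancestors: {49a635f, ed3202f}.
Among these, 49a635f is not an ancestor of any other common ancestor — it is the merge base.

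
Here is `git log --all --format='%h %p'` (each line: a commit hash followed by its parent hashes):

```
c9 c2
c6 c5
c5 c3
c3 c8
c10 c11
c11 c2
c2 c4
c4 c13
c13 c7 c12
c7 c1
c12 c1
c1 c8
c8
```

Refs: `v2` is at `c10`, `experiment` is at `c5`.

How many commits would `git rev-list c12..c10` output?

6

Reachable from c10: {c1, c10, c11, c12, c13, c2, c4, c7, c8}.
Reachable from c12: {c1, c12, c8}.
In c10's history but not c12's: {c10, c11, c13, c2, c4, c7} — 6 commits.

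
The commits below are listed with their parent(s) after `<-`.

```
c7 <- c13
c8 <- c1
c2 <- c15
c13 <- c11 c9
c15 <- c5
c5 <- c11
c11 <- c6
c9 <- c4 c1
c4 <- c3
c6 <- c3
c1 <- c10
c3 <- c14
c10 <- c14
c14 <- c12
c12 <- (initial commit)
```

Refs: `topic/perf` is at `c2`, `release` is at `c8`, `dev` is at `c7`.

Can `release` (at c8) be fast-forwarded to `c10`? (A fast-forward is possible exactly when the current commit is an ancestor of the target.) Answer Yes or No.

A fast-forward from c8 to c10 is possible iff c8 is an ancestor of c10.
Ancestors of c10: {c10, c12, c14}.
c8 is not among them, so fast-forward is not possible.

No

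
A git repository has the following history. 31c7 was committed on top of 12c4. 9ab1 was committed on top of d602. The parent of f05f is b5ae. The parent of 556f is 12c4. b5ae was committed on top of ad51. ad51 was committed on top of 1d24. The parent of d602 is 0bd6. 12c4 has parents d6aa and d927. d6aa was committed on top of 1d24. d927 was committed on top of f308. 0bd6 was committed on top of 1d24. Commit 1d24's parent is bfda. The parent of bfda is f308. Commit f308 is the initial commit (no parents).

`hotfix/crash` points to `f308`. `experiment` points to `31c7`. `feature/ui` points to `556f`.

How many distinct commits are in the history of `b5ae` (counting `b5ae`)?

5

Walking parent pointers from b5ae: reachable set = {1d24, ad51, b5ae, bfda, f308}.
That is 5 commits.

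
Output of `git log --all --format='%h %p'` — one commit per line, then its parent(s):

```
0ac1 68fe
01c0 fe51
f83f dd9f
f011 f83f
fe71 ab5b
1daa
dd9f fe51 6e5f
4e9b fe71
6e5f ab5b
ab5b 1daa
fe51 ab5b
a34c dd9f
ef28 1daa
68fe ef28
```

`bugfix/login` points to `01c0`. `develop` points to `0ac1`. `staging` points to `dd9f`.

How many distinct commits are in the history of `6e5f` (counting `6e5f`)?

Walking parent pointers from 6e5f: reachable set = {1daa, 6e5f, ab5b}.
That is 3 commits.

3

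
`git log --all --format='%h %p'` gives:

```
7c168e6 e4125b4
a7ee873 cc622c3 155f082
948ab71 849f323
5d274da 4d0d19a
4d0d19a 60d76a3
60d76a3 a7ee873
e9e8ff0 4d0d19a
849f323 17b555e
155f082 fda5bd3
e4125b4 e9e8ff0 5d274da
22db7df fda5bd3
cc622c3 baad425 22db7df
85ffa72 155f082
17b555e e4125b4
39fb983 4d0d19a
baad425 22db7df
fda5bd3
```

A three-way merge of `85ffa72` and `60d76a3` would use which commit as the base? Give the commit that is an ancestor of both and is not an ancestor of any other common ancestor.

155f082

Ancestors of 85ffa72: {155f082, 85ffa72, fda5bd3}.
Ancestors of 60d76a3: {155f082, 22db7df, 60d76a3, a7ee873, baad425, cc622c3, fda5bd3}.
Common ancestors: {155f082, fda5bd3}.
Among these, 155f082 is not an ancestor of any other common ancestor — it is the merge base.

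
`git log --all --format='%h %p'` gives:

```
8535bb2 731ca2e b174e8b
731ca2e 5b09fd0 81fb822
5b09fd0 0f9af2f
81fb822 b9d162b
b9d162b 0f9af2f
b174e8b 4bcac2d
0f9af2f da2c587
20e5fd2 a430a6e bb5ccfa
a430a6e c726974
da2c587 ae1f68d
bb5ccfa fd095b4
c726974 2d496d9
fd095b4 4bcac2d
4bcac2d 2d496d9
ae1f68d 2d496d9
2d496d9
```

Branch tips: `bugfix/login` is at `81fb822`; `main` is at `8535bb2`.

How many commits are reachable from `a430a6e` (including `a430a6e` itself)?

3

Walking parent pointers from a430a6e: reachable set = {2d496d9, a430a6e, c726974}.
That is 3 commits.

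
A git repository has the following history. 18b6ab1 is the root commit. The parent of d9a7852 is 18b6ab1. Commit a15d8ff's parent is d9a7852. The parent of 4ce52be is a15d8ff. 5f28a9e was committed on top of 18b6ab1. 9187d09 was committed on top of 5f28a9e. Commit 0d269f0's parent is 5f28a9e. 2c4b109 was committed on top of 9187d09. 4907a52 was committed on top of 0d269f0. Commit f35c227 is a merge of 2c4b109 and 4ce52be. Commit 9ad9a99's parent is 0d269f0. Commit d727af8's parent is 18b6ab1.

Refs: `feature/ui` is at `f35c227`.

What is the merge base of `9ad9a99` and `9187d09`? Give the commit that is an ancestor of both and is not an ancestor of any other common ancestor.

5f28a9e

Ancestors of 9ad9a99: {0d269f0, 18b6ab1, 5f28a9e, 9ad9a99}.
Ancestors of 9187d09: {18b6ab1, 5f28a9e, 9187d09}.
Common ancestors: {18b6ab1, 5f28a9e}.
Among these, 5f28a9e is not an ancestor of any other common ancestor — it is the merge base.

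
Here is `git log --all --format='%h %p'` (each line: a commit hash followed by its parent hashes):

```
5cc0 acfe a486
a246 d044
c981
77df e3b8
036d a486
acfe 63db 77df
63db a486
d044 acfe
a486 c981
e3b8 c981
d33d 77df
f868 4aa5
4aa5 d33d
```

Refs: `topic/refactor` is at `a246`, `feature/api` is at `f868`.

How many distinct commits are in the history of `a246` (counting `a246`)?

Walking parent pointers from a246: reachable set = {63db, 77df, a246, a486, acfe, c981, d044, e3b8}.
That is 8 commits.

8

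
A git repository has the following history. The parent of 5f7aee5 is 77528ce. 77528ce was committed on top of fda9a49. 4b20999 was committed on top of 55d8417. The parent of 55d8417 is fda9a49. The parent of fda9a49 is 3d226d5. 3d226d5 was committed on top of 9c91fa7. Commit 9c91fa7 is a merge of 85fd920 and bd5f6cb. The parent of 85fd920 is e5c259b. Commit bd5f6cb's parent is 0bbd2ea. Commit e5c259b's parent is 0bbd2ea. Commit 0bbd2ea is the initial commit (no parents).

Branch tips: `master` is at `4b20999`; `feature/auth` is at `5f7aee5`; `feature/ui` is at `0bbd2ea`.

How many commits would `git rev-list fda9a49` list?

Walking parent pointers from fda9a49: reachable set = {0bbd2ea, 3d226d5, 85fd920, 9c91fa7, bd5f6cb, e5c259b, fda9a49}.
That is 7 commits.

7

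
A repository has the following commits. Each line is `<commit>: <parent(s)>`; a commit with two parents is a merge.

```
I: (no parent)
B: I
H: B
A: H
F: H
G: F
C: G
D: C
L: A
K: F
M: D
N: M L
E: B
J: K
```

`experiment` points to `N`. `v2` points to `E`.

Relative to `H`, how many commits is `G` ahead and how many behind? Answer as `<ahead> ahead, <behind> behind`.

Reachable from G: {B, F, G, H, I}.
Reachable from H: {B, H, I}.
Only in G's history (ahead): {F, G} — 2.
Only in H's history (behind): {} — 0.

2 ahead, 0 behind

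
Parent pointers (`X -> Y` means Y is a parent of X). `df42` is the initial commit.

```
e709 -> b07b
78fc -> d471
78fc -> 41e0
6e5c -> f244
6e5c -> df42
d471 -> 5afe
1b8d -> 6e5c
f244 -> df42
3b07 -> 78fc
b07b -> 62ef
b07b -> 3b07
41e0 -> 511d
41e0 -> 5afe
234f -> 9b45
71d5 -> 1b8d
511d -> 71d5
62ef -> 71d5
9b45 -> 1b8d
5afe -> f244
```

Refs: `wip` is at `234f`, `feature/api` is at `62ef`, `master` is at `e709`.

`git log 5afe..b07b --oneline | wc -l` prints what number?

10

Reachable from b07b: {1b8d, 3b07, 41e0, 511d, 5afe, 62ef, 6e5c, 71d5, 78fc, b07b, d471, df42, f244}.
Reachable from 5afe: {5afe, df42, f244}.
In b07b's history but not 5afe's: {1b8d, 3b07, 41e0, 511d, 62ef, 6e5c, 71d5, 78fc, b07b, d471} — 10 commits.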